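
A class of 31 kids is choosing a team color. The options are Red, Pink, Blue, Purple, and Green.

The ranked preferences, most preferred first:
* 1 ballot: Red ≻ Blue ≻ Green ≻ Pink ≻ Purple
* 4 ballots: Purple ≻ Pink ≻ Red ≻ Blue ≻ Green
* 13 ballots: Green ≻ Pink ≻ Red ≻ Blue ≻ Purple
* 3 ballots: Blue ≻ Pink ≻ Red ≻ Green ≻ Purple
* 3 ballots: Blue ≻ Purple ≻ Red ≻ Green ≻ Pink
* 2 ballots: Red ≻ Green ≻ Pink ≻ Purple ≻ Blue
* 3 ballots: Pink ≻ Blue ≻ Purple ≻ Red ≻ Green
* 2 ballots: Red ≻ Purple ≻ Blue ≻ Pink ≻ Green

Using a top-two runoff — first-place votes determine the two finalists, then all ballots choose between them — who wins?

Round 1 first-place votes: Red 5, Pink 3, Blue 6, Purple 4, Green 13. Green and Blue advance.
Runoff: Green is ranked above Blue on 15 ballots, Blue above Green on 16.

Blue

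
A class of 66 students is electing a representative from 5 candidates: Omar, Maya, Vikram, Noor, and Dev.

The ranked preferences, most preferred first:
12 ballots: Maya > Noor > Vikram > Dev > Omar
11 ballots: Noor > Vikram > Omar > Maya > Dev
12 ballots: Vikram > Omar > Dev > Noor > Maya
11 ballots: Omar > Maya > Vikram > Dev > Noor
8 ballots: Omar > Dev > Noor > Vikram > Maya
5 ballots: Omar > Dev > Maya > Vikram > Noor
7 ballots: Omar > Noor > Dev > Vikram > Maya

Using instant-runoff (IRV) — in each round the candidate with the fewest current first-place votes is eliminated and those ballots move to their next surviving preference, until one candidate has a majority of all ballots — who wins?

Round 1: Omar 31, Maya 12, Vikram 12, Noor 11, Dev 0. Dev eliminated.
Round 2: Omar 31, Maya 12, Vikram 12, Noor 11. Noor eliminated.
Round 3: Omar 31, Maya 12, Vikram 23. Maya eliminated.
Round 4: Omar 31, Vikram 35. Vikram has a majority (≥34).

Vikram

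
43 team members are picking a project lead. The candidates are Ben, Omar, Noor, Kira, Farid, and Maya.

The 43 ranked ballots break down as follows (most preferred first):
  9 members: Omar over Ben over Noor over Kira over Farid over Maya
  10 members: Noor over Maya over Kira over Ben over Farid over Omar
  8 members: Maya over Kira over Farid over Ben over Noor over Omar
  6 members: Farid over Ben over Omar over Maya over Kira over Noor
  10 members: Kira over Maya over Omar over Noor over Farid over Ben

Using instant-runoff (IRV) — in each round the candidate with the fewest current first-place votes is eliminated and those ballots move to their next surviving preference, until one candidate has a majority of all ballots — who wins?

Round 1: Ben 0, Omar 9, Noor 10, Kira 10, Farid 6, Maya 8. Ben eliminated.
Round 2: Omar 9, Noor 10, Kira 10, Farid 6, Maya 8. Farid eliminated.
Round 3: Omar 15, Noor 10, Kira 10, Maya 8. Maya eliminated.
Round 4: Omar 15, Noor 10, Kira 18. Noor eliminated.
Round 5: Omar 15, Kira 28. Kira has a majority (≥22).

Kira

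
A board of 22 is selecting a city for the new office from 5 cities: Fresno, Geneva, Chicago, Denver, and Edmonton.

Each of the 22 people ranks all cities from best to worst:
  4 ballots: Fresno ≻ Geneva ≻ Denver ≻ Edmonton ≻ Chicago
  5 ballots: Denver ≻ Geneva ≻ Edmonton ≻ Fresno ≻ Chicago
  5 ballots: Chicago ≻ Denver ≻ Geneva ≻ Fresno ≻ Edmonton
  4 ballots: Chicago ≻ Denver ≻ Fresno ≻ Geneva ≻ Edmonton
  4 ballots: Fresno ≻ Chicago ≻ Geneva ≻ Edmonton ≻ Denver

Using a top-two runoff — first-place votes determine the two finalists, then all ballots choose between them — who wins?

Fresno

Round 1 first-place votes: Fresno 8, Geneva 0, Chicago 9, Denver 5, Edmonton 0. Chicago and Fresno advance.
Runoff: Chicago is ranked above Fresno on 9 ballots, Fresno above Chicago on 13.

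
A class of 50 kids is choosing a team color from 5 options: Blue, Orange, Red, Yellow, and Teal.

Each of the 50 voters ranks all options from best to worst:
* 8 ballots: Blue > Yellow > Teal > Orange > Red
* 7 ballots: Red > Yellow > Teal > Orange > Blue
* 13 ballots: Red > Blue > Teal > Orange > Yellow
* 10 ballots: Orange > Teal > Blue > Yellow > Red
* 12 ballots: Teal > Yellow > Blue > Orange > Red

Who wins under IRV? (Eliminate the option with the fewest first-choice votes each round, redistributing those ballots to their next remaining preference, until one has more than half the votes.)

Round 1: Blue 8, Orange 10, Red 20, Yellow 0, Teal 12. Yellow eliminated.
Round 2: Blue 8, Orange 10, Red 20, Teal 12. Blue eliminated.
Round 3: Orange 10, Red 20, Teal 20. Orange eliminated.
Round 4: Red 20, Teal 30. Teal has a majority (≥26).

Teal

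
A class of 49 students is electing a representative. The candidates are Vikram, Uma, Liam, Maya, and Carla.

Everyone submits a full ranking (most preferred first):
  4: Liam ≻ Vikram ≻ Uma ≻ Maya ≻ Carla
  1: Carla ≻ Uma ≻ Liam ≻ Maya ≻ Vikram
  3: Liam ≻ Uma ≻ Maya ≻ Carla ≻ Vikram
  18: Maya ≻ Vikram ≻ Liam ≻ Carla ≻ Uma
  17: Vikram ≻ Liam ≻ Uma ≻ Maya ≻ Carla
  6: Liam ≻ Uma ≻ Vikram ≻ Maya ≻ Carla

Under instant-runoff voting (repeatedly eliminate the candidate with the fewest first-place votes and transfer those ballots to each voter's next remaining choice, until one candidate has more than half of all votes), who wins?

Round 1: Vikram 17, Uma 0, Liam 13, Maya 18, Carla 1. Uma eliminated.
Round 2: Vikram 17, Liam 13, Maya 18, Carla 1. Carla eliminated.
Round 3: Vikram 17, Liam 14, Maya 18. Liam eliminated.
Round 4: Vikram 27, Maya 22. Vikram has a majority (≥25).

Vikram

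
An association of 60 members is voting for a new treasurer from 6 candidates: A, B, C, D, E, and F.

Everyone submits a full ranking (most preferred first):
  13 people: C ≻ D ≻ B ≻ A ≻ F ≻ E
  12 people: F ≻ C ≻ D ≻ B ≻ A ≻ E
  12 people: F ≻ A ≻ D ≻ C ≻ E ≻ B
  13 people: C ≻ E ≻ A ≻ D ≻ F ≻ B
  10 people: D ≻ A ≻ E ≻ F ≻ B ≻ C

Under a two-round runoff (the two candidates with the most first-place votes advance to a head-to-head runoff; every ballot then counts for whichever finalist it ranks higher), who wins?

F

Round 1 first-place votes: A 0, B 0, C 26, D 10, E 0, F 24. C and F advance.
Runoff: C is ranked above F on 26 ballots, F above C on 34.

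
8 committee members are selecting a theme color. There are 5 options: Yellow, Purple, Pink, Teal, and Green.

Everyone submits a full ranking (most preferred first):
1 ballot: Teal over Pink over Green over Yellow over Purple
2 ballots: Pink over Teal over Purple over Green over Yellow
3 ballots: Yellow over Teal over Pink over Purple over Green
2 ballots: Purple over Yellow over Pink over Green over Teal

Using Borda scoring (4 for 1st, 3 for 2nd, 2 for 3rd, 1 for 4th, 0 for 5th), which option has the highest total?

Yellow: 1×1 + 2×0 + 3×4 + 2×3 = 19
Purple: 1×0 + 2×2 + 3×1 + 2×4 = 15
Pink: 1×3 + 2×4 + 3×2 + 2×2 = 21
Teal: 1×4 + 2×3 + 3×3 + 2×0 = 19
Green: 1×2 + 2×1 + 3×0 + 2×1 = 6

Pink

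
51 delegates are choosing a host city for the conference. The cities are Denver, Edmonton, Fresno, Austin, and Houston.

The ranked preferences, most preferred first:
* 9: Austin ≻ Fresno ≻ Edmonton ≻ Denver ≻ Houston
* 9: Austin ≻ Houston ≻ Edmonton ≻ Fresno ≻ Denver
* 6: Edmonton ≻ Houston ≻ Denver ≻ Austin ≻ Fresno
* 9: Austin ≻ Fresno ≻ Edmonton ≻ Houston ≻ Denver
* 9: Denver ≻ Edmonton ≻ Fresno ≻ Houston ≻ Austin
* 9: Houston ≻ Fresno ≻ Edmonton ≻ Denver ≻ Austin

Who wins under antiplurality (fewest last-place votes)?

Edmonton

Last-place votes: Denver 18, Edmonton 0, Fresno 6, Austin 18, Houston 9.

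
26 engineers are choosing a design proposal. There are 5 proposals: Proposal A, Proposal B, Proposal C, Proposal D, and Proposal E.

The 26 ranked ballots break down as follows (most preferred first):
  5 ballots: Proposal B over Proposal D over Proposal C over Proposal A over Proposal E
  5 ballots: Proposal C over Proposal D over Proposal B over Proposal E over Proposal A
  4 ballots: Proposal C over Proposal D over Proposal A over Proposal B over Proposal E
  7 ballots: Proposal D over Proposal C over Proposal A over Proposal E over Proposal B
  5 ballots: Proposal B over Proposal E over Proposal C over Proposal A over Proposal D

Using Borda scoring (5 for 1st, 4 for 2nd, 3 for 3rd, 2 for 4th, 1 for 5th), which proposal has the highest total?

Proposal A: 5×2 + 5×1 + 4×3 + 7×3 + 5×2 = 58
Proposal B: 5×5 + 5×3 + 4×2 + 7×1 + 5×5 = 80
Proposal C: 5×3 + 5×5 + 4×5 + 7×4 + 5×3 = 103
Proposal D: 5×4 + 5×4 + 4×4 + 7×5 + 5×1 = 96
Proposal E: 5×1 + 5×2 + 4×1 + 7×2 + 5×4 = 53

Proposal C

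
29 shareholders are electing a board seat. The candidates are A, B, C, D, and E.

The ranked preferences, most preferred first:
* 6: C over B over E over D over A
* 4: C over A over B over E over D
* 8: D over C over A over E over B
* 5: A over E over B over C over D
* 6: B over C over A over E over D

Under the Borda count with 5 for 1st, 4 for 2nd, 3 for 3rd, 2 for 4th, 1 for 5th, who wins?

A: 6×1 + 4×4 + 8×3 + 5×5 + 6×3 = 89
B: 6×4 + 4×3 + 8×1 + 5×3 + 6×5 = 89
C: 6×5 + 4×5 + 8×4 + 5×2 + 6×4 = 116
D: 6×2 + 4×1 + 8×5 + 5×1 + 6×1 = 67
E: 6×3 + 4×2 + 8×2 + 5×4 + 6×2 = 74

C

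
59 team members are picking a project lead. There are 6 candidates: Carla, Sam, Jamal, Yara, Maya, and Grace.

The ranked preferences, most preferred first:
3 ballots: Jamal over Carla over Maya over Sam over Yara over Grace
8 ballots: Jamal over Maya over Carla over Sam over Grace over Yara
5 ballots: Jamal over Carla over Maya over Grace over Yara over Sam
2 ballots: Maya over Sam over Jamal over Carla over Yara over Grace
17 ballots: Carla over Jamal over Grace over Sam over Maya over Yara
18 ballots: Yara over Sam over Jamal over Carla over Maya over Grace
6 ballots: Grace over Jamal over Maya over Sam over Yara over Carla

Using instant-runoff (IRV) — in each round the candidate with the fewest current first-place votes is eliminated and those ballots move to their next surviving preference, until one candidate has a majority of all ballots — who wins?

Round 1: Carla 17, Sam 0, Jamal 16, Yara 18, Maya 2, Grace 6. Sam eliminated.
Round 2: Carla 17, Jamal 16, Yara 18, Maya 2, Grace 6. Maya eliminated.
Round 3: Carla 17, Jamal 18, Yara 18, Grace 6. Grace eliminated.
Round 4: Carla 17, Jamal 24, Yara 18. Carla eliminated.
Round 5: Jamal 41, Yara 18. Jamal has a majority (≥30).

Jamal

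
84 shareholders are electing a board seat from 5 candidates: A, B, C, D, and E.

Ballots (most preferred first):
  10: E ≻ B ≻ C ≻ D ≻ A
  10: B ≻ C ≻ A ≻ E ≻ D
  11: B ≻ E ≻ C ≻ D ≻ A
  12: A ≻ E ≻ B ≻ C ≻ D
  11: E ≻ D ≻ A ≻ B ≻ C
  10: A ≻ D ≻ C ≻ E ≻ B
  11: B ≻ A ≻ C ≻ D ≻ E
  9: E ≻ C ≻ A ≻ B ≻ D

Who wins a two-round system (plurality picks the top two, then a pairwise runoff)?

Round 1 first-place votes: A 22, B 32, C 0, D 0, E 30. B and E advance.
Runoff: B is ranked above E on 32 ballots, E above B on 52.

E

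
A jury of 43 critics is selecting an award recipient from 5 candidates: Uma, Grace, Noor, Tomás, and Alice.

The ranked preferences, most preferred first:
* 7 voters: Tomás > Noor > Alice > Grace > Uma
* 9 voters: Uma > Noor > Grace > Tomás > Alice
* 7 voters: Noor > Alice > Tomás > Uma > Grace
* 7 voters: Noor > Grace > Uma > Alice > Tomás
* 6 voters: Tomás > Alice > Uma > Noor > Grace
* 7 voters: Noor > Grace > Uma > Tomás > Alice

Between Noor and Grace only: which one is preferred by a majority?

Noor is ranked above Grace on 43 ballots; Grace above Noor on 0.

Noor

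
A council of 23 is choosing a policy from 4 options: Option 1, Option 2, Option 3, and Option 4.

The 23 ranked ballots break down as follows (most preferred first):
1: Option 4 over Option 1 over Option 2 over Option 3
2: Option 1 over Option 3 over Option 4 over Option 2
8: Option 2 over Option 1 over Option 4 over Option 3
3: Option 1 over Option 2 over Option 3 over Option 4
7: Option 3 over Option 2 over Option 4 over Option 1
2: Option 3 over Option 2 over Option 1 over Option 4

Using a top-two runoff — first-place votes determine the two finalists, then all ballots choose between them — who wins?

Option 2

Round 1 first-place votes: Option 1 5, Option 2 8, Option 3 9, Option 4 1. Option 3 and Option 2 advance.
Runoff: Option 3 is ranked above Option 2 on 11 ballots, Option 2 above Option 3 on 12.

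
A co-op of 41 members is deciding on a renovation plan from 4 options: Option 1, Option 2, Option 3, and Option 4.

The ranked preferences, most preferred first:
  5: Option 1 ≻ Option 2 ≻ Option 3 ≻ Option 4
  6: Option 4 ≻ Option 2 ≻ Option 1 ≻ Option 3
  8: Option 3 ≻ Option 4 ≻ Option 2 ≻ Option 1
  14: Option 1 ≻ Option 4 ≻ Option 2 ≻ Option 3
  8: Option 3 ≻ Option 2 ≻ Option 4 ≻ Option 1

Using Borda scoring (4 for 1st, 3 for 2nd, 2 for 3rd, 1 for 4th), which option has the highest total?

Option 1: 5×4 + 6×2 + 8×1 + 14×4 + 8×1 = 104
Option 2: 5×3 + 6×3 + 8×2 + 14×2 + 8×3 = 101
Option 3: 5×2 + 6×1 + 8×4 + 14×1 + 8×4 = 94
Option 4: 5×1 + 6×4 + 8×3 + 14×3 + 8×2 = 111

Option 4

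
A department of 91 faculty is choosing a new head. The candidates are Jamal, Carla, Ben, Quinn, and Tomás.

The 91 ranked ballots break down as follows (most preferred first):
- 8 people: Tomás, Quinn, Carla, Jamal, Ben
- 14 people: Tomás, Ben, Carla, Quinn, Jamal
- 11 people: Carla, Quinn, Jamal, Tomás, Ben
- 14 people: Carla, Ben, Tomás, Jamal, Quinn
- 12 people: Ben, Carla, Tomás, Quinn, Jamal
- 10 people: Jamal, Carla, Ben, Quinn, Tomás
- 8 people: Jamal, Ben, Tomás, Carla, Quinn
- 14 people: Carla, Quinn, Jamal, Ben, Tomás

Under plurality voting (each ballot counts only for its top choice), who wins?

First-place votes: Jamal 18, Carla 39, Ben 12, Quinn 0, Tomás 22.

Carla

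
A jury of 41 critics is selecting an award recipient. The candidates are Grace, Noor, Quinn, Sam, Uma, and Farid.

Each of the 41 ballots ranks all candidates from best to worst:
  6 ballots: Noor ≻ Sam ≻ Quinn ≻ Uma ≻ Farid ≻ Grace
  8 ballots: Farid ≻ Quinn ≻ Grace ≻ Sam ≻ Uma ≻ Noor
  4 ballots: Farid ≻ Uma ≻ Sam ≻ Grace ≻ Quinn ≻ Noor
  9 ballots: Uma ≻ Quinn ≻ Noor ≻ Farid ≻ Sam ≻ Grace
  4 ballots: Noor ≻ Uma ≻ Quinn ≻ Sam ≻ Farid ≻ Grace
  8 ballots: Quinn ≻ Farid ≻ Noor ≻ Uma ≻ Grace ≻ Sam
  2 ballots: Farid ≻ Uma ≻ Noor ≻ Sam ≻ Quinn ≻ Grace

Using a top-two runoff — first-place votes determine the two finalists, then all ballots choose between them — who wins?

Round 1 first-place votes: Grace 0, Noor 10, Quinn 8, Sam 0, Uma 9, Farid 14. Farid and Noor advance.
Runoff: Farid is ranked above Noor on 22 ballots, Noor above Farid on 19.

Farid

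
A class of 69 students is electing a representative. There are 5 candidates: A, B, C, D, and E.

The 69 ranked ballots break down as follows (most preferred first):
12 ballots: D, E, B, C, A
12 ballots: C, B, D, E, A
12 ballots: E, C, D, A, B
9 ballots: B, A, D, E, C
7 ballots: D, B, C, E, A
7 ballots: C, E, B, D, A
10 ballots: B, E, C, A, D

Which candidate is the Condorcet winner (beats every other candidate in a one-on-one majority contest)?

B

B vs A: 57–12
B vs C: 38–31
B vs D: 38–31
B vs E: 38–31
B beats every other candidate.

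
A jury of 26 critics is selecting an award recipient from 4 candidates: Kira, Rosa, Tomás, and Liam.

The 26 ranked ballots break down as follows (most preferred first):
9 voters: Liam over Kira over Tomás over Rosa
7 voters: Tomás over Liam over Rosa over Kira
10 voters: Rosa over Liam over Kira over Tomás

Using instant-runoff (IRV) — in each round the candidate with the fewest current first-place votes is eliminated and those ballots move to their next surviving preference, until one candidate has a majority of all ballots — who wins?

Liam

Round 1: Kira 0, Rosa 10, Tomás 7, Liam 9. Kira eliminated.
Round 2: Rosa 10, Tomás 7, Liam 9. Tomás eliminated.
Round 3: Rosa 10, Liam 16. Liam has a majority (≥14).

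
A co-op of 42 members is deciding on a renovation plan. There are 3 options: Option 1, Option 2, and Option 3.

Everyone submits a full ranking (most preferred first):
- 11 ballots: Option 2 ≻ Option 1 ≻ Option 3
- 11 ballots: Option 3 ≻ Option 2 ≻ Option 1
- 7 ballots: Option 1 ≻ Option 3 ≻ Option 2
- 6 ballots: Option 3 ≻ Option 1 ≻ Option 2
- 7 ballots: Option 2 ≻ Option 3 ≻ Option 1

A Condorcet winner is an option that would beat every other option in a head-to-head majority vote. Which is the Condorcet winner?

Option 3

Option 3 vs Option 1: 24–18
Option 3 vs Option 2: 24–18
Option 3 beats every other option.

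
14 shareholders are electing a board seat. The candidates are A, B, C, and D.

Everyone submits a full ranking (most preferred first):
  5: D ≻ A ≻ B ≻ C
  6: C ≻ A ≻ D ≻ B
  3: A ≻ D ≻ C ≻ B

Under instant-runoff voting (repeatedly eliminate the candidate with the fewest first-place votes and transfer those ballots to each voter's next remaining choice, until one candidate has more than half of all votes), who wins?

Round 1: A 3, B 0, C 6, D 5. B eliminated.
Round 2: A 3, C 6, D 5. A eliminated.
Round 3: C 6, D 8. D has a majority (≥8).

D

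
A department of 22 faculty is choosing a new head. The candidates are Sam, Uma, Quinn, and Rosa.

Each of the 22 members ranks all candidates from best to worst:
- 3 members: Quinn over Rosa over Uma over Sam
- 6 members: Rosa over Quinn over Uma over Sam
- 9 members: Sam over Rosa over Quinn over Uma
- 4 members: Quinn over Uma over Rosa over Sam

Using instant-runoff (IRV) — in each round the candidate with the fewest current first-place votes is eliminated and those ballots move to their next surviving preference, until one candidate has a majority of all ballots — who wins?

Round 1: Sam 9, Uma 0, Quinn 7, Rosa 6. Uma eliminated.
Round 2: Sam 9, Quinn 7, Rosa 6. Rosa eliminated.
Round 3: Sam 9, Quinn 13. Quinn has a majority (≥12).

Quinn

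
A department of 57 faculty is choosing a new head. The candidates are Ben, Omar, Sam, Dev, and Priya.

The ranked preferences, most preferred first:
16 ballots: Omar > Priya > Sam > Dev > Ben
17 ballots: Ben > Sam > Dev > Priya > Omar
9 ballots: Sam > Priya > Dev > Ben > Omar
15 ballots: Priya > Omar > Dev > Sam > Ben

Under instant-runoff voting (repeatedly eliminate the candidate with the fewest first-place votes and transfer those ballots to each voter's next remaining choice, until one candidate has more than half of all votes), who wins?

Round 1: Ben 17, Omar 16, Sam 9, Dev 0, Priya 15. Dev eliminated.
Round 2: Ben 17, Omar 16, Sam 9, Priya 15. Sam eliminated.
Round 3: Ben 17, Omar 16, Priya 24. Omar eliminated.
Round 4: Ben 17, Priya 40. Priya has a majority (≥29).

Priya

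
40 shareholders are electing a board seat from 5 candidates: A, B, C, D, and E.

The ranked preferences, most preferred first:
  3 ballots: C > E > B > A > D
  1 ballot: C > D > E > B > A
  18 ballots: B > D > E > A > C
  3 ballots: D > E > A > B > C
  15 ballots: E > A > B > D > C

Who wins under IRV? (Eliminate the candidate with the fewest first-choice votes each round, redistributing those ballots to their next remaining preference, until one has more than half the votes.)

Round 1: A 0, B 18, C 4, D 3, E 15. A eliminated.
Round 2: B 18, C 4, D 3, E 15. D eliminated.
Round 3: B 18, C 4, E 18. C eliminated.
Round 4: B 18, E 22. E has a majority (≥21).

E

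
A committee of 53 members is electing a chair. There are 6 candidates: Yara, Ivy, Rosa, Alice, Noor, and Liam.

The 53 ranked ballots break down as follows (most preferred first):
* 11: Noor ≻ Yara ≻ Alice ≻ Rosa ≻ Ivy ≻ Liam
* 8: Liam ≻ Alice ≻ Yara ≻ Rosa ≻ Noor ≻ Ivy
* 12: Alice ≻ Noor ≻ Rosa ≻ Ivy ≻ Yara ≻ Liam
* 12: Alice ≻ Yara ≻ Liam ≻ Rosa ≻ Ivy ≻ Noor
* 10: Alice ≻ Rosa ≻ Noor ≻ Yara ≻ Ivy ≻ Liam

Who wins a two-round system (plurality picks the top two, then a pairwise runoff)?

Alice

Round 1 first-place votes: Yara 0, Ivy 0, Rosa 0, Alice 34, Noor 11, Liam 8. Alice and Noor advance.
Runoff: Alice is ranked above Noor on 42 ballots, Noor above Alice on 11.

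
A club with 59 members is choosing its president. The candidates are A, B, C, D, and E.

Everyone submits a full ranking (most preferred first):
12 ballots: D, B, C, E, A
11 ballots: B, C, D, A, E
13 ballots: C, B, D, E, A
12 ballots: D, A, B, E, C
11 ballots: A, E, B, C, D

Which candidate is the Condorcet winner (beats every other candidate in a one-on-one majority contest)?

B vs A: 36–23
B vs C: 46–13
B vs D: 35–24
B vs E: 48–11
B beats every other candidate.

B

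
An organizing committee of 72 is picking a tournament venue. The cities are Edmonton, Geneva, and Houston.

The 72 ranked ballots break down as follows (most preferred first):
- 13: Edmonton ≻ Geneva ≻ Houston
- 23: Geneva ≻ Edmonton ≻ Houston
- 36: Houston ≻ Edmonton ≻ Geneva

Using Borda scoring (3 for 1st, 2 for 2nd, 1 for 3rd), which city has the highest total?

Edmonton

Edmonton: 13×3 + 23×2 + 36×2 = 157
Geneva: 13×2 + 23×3 + 36×1 = 131
Houston: 13×1 + 23×1 + 36×3 = 144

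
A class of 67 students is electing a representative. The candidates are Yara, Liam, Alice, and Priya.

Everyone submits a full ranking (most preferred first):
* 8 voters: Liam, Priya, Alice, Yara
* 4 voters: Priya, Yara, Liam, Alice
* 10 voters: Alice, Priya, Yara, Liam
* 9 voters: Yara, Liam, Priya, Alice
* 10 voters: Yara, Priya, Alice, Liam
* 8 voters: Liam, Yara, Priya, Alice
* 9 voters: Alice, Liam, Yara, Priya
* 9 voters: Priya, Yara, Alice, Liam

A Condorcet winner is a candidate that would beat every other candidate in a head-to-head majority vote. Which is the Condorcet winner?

Yara vs Liam: 42–25
Yara vs Alice: 40–27
Yara vs Priya: 36–31
Yara beats every other candidate.

Yara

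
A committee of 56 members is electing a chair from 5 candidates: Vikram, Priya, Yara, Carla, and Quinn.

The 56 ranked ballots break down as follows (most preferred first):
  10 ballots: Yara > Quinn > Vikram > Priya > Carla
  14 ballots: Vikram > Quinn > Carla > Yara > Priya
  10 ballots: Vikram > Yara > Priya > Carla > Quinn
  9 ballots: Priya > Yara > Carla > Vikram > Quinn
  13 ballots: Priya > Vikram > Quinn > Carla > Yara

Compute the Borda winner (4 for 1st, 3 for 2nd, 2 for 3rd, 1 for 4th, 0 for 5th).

Vikram: 10×2 + 14×4 + 10×4 + 9×1 + 13×3 = 164
Priya: 10×1 + 14×0 + 10×2 + 9×4 + 13×4 = 118
Yara: 10×4 + 14×1 + 10×3 + 9×3 + 13×0 = 111
Carla: 10×0 + 14×2 + 10×1 + 9×2 + 13×1 = 69
Quinn: 10×3 + 14×3 + 10×0 + 9×0 + 13×2 = 98

Vikram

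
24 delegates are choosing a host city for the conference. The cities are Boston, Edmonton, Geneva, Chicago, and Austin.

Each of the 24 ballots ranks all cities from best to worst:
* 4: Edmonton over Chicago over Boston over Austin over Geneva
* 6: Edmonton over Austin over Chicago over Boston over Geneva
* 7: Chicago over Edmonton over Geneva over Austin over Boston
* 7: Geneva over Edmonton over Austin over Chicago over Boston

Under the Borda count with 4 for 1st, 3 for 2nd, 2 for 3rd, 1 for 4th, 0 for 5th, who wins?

Boston: 4×2 + 6×1 + 7×0 + 7×0 = 14
Edmonton: 4×4 + 6×4 + 7×3 + 7×3 = 82
Geneva: 4×0 + 6×0 + 7×2 + 7×4 = 42
Chicago: 4×3 + 6×2 + 7×4 + 7×1 = 59
Austin: 4×1 + 6×3 + 7×1 + 7×2 = 43

Edmonton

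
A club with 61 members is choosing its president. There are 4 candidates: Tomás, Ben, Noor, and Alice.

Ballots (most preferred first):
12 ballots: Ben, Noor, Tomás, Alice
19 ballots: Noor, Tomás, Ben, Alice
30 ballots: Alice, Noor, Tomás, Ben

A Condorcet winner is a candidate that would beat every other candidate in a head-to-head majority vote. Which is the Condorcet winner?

Noor

Noor vs Tomás: 61–0
Noor vs Ben: 49–12
Noor vs Alice: 31–30
Noor beats every other candidate.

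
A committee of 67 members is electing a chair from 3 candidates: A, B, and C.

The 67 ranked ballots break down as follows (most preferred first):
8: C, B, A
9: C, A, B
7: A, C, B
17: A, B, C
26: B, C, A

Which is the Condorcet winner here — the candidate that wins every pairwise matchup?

B

B vs A: 34–33
B vs C: 43–24
B beats every other candidate.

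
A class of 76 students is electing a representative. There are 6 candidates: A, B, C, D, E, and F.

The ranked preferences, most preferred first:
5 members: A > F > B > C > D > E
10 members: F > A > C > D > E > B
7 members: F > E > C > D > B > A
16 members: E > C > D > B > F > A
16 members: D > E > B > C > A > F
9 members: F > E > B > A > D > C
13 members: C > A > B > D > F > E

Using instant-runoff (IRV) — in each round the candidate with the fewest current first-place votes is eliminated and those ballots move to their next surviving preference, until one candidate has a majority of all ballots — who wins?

D

Round 1: A 5, B 0, C 13, D 16, E 16, F 26. B eliminated.
Round 2: A 5, C 13, D 16, E 16, F 26. A eliminated.
Round 3: C 13, D 16, E 16, F 31. C eliminated.
Round 4: D 29, E 16, F 31. E eliminated.
Round 5: D 45, F 31. D has a majority (≥39).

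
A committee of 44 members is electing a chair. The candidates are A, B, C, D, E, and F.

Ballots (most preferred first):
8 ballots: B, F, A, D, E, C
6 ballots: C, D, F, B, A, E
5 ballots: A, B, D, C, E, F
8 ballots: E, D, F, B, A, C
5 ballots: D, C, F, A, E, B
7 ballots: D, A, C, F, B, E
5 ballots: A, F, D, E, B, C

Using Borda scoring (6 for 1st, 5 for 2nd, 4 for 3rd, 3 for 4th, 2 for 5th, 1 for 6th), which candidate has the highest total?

A: 8×4 + 6×2 + 5×6 + 8×2 + 5×3 + 7×5 + 5×6 = 170
B: 8×6 + 6×3 + 5×5 + 8×3 + 5×1 + 7×2 + 5×2 = 144
C: 8×1 + 6×6 + 5×3 + 8×1 + 5×5 + 7×4 + 5×1 = 125
D: 8×3 + 6×5 + 5×4 + 8×5 + 5×6 + 7×6 + 5×4 = 206
E: 8×2 + 6×1 + 5×2 + 8×6 + 5×2 + 7×1 + 5×3 = 112
F: 8×5 + 6×4 + 5×1 + 8×4 + 5×4 + 7×3 + 5×5 = 167

D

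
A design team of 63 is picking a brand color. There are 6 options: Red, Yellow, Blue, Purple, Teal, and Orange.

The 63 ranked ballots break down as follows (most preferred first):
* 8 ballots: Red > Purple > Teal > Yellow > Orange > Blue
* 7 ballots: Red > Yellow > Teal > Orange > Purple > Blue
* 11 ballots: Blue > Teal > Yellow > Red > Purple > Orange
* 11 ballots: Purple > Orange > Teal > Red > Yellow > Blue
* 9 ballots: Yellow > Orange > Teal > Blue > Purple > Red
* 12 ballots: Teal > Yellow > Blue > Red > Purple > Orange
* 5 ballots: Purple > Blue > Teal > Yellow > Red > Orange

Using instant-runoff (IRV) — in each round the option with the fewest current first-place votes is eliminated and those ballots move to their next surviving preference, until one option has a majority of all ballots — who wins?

Teal

Round 1: Red 15, Yellow 9, Blue 11, Purple 16, Teal 12, Orange 0. Orange eliminated.
Round 2: Red 15, Yellow 9, Blue 11, Purple 16, Teal 12. Yellow eliminated.
Round 3: Red 15, Blue 11, Purple 16, Teal 21. Blue eliminated.
Round 4: Red 15, Purple 16, Teal 32. Teal has a majority (≥32).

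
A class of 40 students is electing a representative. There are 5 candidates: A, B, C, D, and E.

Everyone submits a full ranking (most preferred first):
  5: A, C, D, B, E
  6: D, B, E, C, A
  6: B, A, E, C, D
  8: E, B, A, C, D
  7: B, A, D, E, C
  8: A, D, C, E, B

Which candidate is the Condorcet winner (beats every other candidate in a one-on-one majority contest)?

B vs A: 27–13
B vs C: 27–13
B vs D: 21–19
B vs E: 24–16
B beats every other candidate.

B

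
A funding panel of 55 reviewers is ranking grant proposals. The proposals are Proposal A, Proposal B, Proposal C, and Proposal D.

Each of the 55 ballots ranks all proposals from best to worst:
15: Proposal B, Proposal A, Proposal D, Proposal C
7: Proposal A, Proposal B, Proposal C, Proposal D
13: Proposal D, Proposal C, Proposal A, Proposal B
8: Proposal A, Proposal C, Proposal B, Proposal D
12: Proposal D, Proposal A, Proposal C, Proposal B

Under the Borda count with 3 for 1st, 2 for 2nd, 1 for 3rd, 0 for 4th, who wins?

Proposal A: 15×2 + 7×3 + 13×1 + 8×3 + 12×2 = 112
Proposal B: 15×3 + 7×2 + 13×0 + 8×1 + 12×0 = 67
Proposal C: 15×0 + 7×1 + 13×2 + 8×2 + 12×1 = 61
Proposal D: 15×1 + 7×0 + 13×3 + 8×0 + 12×3 = 90

Proposal A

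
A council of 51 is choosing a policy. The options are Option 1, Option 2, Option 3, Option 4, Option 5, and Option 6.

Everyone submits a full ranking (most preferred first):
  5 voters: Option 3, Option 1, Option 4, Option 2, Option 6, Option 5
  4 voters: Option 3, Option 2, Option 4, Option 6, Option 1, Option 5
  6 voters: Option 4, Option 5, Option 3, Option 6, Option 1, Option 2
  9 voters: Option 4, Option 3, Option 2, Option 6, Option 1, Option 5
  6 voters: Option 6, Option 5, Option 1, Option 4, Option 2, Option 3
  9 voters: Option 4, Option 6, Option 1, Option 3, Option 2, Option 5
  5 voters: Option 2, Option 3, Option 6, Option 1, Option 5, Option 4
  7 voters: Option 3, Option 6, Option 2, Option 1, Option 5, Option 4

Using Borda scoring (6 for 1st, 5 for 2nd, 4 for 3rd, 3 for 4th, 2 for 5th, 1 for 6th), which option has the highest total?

Option 1: 5×5 + 4×2 + 6×2 + 9×2 + 6×4 + 9×4 + 5×3 + 7×3 = 159
Option 2: 5×3 + 4×5 + 6×1 + 9×4 + 6×2 + 9×2 + 5×6 + 7×4 = 165
Option 3: 5×6 + 4×6 + 6×4 + 9×5 + 6×1 + 9×3 + 5×5 + 7×6 = 223
Option 4: 5×4 + 4×4 + 6×6 + 9×6 + 6×3 + 9×6 + 5×1 + 7×1 = 210
Option 5: 5×1 + 4×1 + 6×5 + 9×1 + 6×5 + 9×1 + 5×2 + 7×2 = 111
Option 6: 5×2 + 4×3 + 6×3 + 9×3 + 6×6 + 9×5 + 5×4 + 7×5 = 203

Option 3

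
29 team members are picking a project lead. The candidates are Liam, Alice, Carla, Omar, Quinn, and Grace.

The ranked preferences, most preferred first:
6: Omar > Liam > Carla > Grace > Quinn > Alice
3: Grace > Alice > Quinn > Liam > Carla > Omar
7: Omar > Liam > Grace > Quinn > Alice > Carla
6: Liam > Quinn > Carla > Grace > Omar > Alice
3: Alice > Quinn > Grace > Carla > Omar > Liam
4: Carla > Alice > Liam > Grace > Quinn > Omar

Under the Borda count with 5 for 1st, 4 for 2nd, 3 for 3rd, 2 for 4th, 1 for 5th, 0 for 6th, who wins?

Liam: 6×4 + 3×2 + 7×4 + 6×5 + 3×0 + 4×3 = 100
Alice: 6×0 + 3×4 + 7×1 + 6×0 + 3×5 + 4×4 = 50
Carla: 6×3 + 3×1 + 7×0 + 6×3 + 3×2 + 4×5 = 65
Omar: 6×5 + 3×0 + 7×5 + 6×1 + 3×1 + 4×0 = 74
Quinn: 6×1 + 3×3 + 7×2 + 6×4 + 3×4 + 4×1 = 69
Grace: 6×2 + 3×5 + 7×3 + 6×2 + 3×3 + 4×2 = 77

Liam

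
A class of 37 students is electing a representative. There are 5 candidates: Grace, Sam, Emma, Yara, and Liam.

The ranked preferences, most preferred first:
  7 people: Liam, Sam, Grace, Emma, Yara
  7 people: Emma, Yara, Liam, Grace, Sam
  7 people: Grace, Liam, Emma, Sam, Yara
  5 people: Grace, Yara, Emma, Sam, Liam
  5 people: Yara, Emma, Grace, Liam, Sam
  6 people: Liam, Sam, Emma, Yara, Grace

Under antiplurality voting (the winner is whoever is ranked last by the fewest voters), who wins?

Emma

Last-place votes: Grace 6, Sam 12, Emma 0, Yara 14, Liam 5.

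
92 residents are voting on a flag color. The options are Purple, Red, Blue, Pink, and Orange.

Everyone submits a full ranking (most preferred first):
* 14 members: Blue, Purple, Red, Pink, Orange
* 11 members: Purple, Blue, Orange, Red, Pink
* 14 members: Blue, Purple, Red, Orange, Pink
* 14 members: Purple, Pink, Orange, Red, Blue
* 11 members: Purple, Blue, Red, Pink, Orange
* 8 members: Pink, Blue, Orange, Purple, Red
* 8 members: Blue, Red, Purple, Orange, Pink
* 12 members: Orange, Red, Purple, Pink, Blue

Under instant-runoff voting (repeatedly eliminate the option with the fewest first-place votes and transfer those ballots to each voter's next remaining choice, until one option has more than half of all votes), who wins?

Round 1: Purple 36, Red 0, Blue 36, Pink 8, Orange 12. Red eliminated.
Round 2: Purple 36, Blue 36, Pink 8, Orange 12. Pink eliminated.
Round 3: Purple 36, Blue 44, Orange 12. Orange eliminated.
Round 4: Purple 48, Blue 44. Purple has a majority (≥47).

Purple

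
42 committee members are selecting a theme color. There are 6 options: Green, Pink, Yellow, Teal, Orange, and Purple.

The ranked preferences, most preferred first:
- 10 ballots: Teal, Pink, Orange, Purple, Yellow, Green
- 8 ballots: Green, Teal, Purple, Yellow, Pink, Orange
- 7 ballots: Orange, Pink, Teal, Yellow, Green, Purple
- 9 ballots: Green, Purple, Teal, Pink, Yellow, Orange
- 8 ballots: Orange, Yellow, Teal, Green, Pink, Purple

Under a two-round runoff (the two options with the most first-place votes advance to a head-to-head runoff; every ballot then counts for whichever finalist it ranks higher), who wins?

Round 1 first-place votes: Green 17, Pink 0, Yellow 0, Teal 10, Orange 15, Purple 0. Green and Orange advance.
Runoff: Green is ranked above Orange on 17 ballots, Orange above Green on 25.

Orange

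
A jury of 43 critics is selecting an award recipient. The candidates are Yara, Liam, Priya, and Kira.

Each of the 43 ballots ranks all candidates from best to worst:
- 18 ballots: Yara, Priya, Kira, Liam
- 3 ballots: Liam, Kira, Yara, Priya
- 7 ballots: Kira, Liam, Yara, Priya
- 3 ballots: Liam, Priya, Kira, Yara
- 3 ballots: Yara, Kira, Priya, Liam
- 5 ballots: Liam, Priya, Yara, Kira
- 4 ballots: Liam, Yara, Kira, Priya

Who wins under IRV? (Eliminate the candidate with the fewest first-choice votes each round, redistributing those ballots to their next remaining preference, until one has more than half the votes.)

Liam

Round 1: Yara 21, Liam 15, Priya 0, Kira 7. Priya eliminated.
Round 2: Yara 21, Liam 15, Kira 7. Kira eliminated.
Round 3: Yara 21, Liam 22. Liam has a majority (≥22).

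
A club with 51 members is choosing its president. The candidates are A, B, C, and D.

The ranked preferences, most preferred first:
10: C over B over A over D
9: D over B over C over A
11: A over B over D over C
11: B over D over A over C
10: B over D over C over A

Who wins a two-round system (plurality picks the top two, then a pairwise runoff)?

Round 1 first-place votes: A 11, B 21, C 10, D 9. B and A advance.
Runoff: B is ranked above A on 40 ballots, A above B on 11.

B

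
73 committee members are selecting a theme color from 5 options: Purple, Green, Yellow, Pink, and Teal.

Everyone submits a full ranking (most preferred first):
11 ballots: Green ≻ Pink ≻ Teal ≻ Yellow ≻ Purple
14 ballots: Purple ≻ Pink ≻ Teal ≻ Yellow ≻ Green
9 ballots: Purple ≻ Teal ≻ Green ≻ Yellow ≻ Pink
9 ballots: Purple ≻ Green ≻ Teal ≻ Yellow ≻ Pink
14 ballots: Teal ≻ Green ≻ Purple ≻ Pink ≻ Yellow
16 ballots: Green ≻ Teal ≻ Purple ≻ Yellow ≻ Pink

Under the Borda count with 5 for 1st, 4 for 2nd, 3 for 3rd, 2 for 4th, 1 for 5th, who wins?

Teal

Purple: 11×1 + 14×5 + 9×5 + 9×5 + 14×3 + 16×3 = 261
Green: 11×5 + 14×1 + 9×3 + 9×4 + 14×4 + 16×5 = 268
Yellow: 11×2 + 14×2 + 9×2 + 9×2 + 14×1 + 16×2 = 132
Pink: 11×4 + 14×4 + 9×1 + 9×1 + 14×2 + 16×1 = 162
Teal: 11×3 + 14×3 + 9×4 + 9×3 + 14×5 + 16×4 = 272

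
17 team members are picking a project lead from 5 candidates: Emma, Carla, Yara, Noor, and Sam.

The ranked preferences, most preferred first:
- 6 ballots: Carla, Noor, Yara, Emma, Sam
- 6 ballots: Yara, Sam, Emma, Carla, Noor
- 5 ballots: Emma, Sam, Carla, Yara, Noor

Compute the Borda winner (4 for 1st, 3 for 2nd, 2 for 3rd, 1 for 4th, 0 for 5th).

Yara

Emma: 6×1 + 6×2 + 5×4 = 38
Carla: 6×4 + 6×1 + 5×2 = 40
Yara: 6×2 + 6×4 + 5×1 = 41
Noor: 6×3 + 6×0 + 5×0 = 18
Sam: 6×0 + 6×3 + 5×3 = 33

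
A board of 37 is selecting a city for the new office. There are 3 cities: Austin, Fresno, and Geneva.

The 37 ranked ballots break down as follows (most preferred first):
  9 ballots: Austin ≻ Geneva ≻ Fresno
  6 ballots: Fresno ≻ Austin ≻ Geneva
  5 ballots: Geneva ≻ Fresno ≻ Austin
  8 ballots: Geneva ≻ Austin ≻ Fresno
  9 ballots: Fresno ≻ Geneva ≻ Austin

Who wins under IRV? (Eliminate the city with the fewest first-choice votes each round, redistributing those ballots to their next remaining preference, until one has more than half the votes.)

Geneva

Round 1: Austin 9, Fresno 15, Geneva 13. Austin eliminated.
Round 2: Fresno 15, Geneva 22. Geneva has a majority (≥19).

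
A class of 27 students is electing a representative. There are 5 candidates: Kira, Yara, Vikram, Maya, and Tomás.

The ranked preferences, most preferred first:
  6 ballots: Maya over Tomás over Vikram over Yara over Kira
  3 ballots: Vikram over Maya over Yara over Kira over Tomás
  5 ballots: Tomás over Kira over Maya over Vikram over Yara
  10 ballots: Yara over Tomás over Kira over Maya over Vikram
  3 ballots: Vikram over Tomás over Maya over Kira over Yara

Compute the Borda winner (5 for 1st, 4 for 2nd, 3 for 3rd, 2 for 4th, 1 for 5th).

Kira: 6×1 + 3×2 + 5×4 + 10×3 + 3×2 = 68
Yara: 6×2 + 3×3 + 5×1 + 10×5 + 3×1 = 79
Vikram: 6×3 + 3×5 + 5×2 + 10×1 + 3×5 = 68
Maya: 6×5 + 3×4 + 5×3 + 10×2 + 3×3 = 86
Tomás: 6×4 + 3×1 + 5×5 + 10×4 + 3×4 = 104

Tomás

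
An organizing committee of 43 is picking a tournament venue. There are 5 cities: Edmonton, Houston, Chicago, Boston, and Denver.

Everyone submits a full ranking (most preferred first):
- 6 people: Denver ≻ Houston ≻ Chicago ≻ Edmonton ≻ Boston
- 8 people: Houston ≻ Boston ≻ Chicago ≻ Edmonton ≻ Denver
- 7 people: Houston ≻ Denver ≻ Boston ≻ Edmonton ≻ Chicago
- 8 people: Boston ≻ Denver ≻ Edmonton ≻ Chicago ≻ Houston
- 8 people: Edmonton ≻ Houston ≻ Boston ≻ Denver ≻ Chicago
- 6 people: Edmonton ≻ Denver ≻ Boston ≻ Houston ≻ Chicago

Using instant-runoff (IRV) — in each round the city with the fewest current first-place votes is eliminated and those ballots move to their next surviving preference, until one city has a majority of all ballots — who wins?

Round 1: Edmonton 14, Houston 15, Chicago 0, Boston 8, Denver 6. Chicago eliminated.
Round 2: Edmonton 14, Houston 15, Boston 8, Denver 6. Denver eliminated.
Round 3: Edmonton 14, Houston 21, Boston 8. Boston eliminated.
Round 4: Edmonton 22, Houston 21. Edmonton has a majority (≥22).

Edmonton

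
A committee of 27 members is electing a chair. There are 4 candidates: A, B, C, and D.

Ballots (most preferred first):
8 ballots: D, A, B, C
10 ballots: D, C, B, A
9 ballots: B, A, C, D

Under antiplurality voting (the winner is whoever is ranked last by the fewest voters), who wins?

B

Last-place votes: A 10, B 0, C 8, D 9.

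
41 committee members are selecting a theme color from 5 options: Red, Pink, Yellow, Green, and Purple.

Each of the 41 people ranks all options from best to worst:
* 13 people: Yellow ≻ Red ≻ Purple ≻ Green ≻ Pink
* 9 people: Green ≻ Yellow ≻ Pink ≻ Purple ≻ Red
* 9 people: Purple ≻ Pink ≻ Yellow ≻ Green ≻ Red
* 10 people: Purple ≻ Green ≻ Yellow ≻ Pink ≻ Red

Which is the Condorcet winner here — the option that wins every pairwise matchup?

Yellow

Yellow vs Red: 41–0
Yellow vs Pink: 32–9
Yellow vs Green: 22–19
Yellow vs Purple: 22–19
Yellow beats every other option.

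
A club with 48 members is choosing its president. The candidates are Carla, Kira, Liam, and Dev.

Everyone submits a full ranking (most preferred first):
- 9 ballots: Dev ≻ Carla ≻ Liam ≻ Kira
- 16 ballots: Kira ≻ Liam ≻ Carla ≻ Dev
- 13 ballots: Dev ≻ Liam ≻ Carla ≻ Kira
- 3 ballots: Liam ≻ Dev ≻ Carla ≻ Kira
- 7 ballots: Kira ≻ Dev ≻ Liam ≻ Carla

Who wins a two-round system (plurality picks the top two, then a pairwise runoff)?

Dev

Round 1 first-place votes: Carla 0, Kira 23, Liam 3, Dev 22. Kira and Dev advance.
Runoff: Kira is ranked above Dev on 23 ballots, Dev above Kira on 25.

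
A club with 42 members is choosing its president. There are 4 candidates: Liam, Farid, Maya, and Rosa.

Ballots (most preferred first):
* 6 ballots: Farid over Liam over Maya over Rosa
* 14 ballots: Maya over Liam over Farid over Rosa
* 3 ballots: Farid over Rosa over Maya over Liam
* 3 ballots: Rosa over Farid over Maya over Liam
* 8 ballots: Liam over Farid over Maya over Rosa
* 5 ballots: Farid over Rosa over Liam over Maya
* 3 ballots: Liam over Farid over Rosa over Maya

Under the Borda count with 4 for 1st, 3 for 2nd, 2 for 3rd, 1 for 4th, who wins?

Liam: 6×3 + 14×3 + 3×1 + 3×1 + 8×4 + 5×2 + 3×4 = 120
Farid: 6×4 + 14×2 + 3×4 + 3×3 + 8×3 + 5×4 + 3×3 = 126
Maya: 6×2 + 14×4 + 3×2 + 3×2 + 8×2 + 5×1 + 3×1 = 104
Rosa: 6×1 + 14×1 + 3×3 + 3×4 + 8×1 + 5×3 + 3×2 = 70

Farid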